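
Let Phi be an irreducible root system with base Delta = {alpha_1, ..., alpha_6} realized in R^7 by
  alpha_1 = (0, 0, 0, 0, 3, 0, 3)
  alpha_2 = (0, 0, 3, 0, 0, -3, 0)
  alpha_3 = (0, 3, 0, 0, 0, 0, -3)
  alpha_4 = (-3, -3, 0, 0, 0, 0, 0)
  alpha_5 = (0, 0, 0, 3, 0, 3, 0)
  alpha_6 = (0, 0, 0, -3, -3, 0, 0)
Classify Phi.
Compute the Cartan integers a_ij = 2(alpha_i, alpha_j)/(alpha_j, alpha_j); the resulting 6x6 Cartan matrix is
[[2, 0, -1, 0, 0, -1], [0, 2, 0, 0, -1, 0], [-1, 0, 2, -1, 0, 0], [0, 0, -1, 2, 0, 0], [0, -1, 0, 0, 2, -1], [-1, 0, 0, 0, -1, 2]].
All simple roots have the same length, so the diagram is simply laced. The associated Dynkin diagram is a chain of 6 nodes with single edges (A_6), so the type is A_6 (the algebra sl(7)).

A_6 (sl(7))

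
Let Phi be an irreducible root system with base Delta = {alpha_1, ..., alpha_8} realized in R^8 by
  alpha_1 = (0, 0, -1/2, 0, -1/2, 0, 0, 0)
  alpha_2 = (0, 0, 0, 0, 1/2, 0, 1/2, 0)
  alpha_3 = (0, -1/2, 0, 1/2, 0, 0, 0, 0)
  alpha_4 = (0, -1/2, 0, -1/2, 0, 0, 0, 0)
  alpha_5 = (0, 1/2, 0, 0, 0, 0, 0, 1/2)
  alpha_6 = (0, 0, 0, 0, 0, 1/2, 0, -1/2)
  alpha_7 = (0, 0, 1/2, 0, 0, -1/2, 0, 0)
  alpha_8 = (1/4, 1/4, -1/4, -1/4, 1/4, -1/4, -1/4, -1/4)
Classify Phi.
Compute the Cartan integers a_ij = 2(alpha_i, alpha_j)/(alpha_j, alpha_j); the resulting 8x8 Cartan matrix is
[[2, -1, 0, 0, 0, 0, -1, 0], [-1, 2, 0, 0, 0, 0, 0, 0], [0, 0, 2, 0, -1, 0, 0, -1], [0, 0, 0, 2, -1, 0, 0, 0], [0, 0, -1, -1, 2, -1, 0, 0], [0, 0, 0, 0, -1, 2, -1, 0], [-1, 0, 0, 0, 0, -1, 2, 0], [0, 0, -1, 0, 0, 0, 0, 2]].
All simple roots have the same length, so the diagram is simply laced. The associated Dynkin diagram is a chain of 7 nodes with one extra node attached to the third node from one end (E_8), so the type is E_8.

E_8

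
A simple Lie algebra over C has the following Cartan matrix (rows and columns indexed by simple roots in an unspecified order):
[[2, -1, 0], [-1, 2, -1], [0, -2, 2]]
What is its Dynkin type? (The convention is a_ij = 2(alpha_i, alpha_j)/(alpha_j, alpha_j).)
The matrix has rank 3 with 2's on the diagonal. Reading the off-diagonal entries as Dynkin edges (a single edge where a_ij = a_ji = -1; a double or triple edge where a_ij * a_ji = 2 or 3), the diagram is a chain of 3 nodes with a double edge at one end; the terminal node there is the unique long simple root (C_3). One simple-root ordering that puts it in standard form is (alpha_1, alpha_2, alpha_3). So the algebra is type C_3, i.e. sp(6).

C3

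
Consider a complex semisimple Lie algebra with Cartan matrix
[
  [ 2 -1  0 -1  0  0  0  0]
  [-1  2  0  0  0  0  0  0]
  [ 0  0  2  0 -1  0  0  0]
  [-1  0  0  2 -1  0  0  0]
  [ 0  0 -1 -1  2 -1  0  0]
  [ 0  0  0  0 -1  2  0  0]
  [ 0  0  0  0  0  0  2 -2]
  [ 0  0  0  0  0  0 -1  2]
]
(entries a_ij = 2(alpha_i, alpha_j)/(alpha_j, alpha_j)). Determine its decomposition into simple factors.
The diagram associated to this matrix has two connected components: the simple roots {alpha_7, alpha_8} form a chain of 2 nodes with a double edge at one end; the terminal node there is the unique short simple root (B_2), and {alpha_1, alpha_2, alpha_3, alpha_4, alpha_5, alpha_6} form a chain of 4 nodes with a fork of two nodes at one end (D_6). A semisimple Lie algebra decomposes uniquely as the direct sum of simple ideals, one per connected component of its Dynkin diagram, so g ≅ B_2 ⊕ D_6 (dimension 10 + 66 = 76).

B_2 ⊕ D_6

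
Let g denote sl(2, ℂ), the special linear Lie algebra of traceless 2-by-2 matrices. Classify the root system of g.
A_1 (sl(2))

This is sl(2), which has dimension 2^2 - 1 = 3 and rank 2 - 1 = 1 (a Cartan subalgebra is the diagonal traceless matrices). In the classification of classical Lie algebras, the special linear algebra sl(n+1) has type A_n; here n = 1, so the Dynkin diagram is a chain of 1 nodes with single edges (A_1). Hence the type is A_1.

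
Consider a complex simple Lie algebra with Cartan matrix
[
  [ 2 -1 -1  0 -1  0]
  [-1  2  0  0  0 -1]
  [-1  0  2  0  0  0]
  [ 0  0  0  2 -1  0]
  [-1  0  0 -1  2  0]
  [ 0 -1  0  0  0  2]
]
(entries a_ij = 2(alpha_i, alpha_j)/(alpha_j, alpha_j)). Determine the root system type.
type E_6

The matrix has rank 6 with 2's on the diagonal. Reading the off-diagonal entries as Dynkin edges (a single edge where a_ij = a_ji = -1; a double or triple edge where a_ij * a_ji = 2 or 3), the diagram is a chain of 5 nodes with one extra node attached to the third node from one end (E_6). One simple-root ordering that puts it in standard form is (alpha_4, alpha_3, alpha_5, alpha_1, alpha_2, alpha_6). So the algebra is type E_6.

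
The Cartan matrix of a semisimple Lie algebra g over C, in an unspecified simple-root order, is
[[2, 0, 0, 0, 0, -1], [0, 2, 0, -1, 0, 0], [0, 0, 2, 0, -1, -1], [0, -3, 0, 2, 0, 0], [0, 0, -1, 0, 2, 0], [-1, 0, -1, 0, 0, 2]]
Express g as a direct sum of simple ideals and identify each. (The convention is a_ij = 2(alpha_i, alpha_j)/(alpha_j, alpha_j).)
type A_4 + type G_2

The diagram associated to this matrix has two connected components: the simple roots {alpha_1, alpha_3, alpha_5, alpha_6} form a chain of 4 nodes with single edges (A_4), and {alpha_2, alpha_4} form two nodes joined by a triple edge (G_2). A semisimple Lie algebra decomposes uniquely as the direct sum of simple ideals, one per connected component of its Dynkin diagram, so g ≅ A_4 ⊕ G_2 (dimension 24 + 14 = 38).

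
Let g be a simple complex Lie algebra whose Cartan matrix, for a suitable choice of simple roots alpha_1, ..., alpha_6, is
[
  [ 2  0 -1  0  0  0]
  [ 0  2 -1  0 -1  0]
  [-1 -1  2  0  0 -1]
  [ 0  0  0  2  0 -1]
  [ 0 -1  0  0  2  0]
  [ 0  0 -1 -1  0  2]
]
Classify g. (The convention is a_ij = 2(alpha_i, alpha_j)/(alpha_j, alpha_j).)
The matrix has rank 6 with 2's on the diagonal. Reading the off-diagonal entries as Dynkin edges (a single edge where a_ij = a_ji = -1; a double or triple edge where a_ij * a_ji = 2 or 3), the diagram is a chain of 5 nodes with one extra node attached to the third node from one end (E_6). One simple-root ordering that puts it in standard form is (alpha_5, alpha_1, alpha_2, alpha_3, alpha_6, alpha_4). So the algebra is type E_6.

E6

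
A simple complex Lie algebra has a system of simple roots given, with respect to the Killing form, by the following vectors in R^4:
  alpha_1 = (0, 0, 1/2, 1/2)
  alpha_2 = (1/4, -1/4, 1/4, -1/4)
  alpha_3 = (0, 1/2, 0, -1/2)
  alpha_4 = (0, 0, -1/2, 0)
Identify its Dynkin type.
Compute the Cartan integers a_ij = 2(alpha_i, alpha_j)/(alpha_j, alpha_j); the resulting 4x4 Cartan matrix is
[[2, 0, -1, -2], [0, 2, 0, -1], [-1, 0, 2, 0], [-1, -1, 0, 2]].
The roots have two lengths (squared-length ratio 2:1); the short ones are alpha_{2,4}. The associated Dynkin diagram is a chain of 4 nodes with a double edge between the middle two (F_4), so the type is F_4.

F4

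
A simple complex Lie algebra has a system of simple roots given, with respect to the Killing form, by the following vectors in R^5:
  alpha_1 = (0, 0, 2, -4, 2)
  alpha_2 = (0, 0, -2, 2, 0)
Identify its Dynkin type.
Compute the Cartan integers a_ij = 2(alpha_i, alpha_j)/(alpha_j, alpha_j); the resulting 2x2 Cartan matrix is
[[2, -3], [-1, 2]].
The roots have two lengths (squared-length ratio 3:1); the short ones are alpha_{2}. The associated Dynkin diagram is two nodes joined by a triple edge (G_2), so the type is G_2.

G_2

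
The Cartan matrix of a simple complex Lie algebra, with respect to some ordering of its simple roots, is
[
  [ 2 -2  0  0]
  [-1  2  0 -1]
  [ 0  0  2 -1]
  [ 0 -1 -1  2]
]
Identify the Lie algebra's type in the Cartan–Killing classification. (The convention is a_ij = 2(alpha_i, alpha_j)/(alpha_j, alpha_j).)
The matrix has rank 4 with 2's on the diagonal. Reading the off-diagonal entries as Dynkin edges (a single edge where a_ij = a_ji = -1; a double or triple edge where a_ij * a_ji = 2 or 3), the diagram is a chain of 4 nodes with a double edge at one end; the terminal node there is the unique long simple root (C_4). One simple-root ordering that puts it in standard form is (alpha_3, alpha_4, alpha_2, alpha_1). So the algebra is type C_4, i.e. sp(8).

C_4 (sp(8))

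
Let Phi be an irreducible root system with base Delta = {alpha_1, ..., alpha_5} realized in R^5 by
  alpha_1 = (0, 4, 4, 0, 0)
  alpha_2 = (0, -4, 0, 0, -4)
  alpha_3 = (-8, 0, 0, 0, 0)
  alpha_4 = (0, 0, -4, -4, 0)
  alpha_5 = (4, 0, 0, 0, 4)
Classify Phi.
type C_5

Compute the Cartan integers a_ij = 2(alpha_i, alpha_j)/(alpha_j, alpha_j); the resulting 5x5 Cartan matrix is
[[2, -1, 0, -1, 0], [-1, 2, 0, 0, -1], [0, 0, 2, 0, -2], [-1, 0, 0, 2, 0], [0, -1, -1, 0, 2]].
The roots have two lengths (squared-length ratio 2:1); the short ones are alpha_{1,2,4,5}. The associated Dynkin diagram is a chain of 5 nodes with a double edge at one end; the terminal node there is the unique long simple root (C_5), so the type is C_5 (the algebra sp(10)).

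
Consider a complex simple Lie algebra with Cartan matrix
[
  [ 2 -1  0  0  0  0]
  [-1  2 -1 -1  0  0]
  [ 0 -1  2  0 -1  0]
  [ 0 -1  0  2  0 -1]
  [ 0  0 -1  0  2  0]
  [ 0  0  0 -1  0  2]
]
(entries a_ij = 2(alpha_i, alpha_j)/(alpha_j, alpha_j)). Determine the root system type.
The matrix has rank 6 with 2's on the diagonal. Reading the off-diagonal entries as Dynkin edges (a single edge where a_ij = a_ji = -1; a double or triple edge where a_ij * a_ji = 2 or 3), the diagram is a chain of 5 nodes with one extra node attached to the third node from one end (E_6). One simple-root ordering that puts it in standard form is (alpha_6, alpha_1, alpha_4, alpha_2, alpha_3, alpha_5). So the algebra is type E_6.

E_6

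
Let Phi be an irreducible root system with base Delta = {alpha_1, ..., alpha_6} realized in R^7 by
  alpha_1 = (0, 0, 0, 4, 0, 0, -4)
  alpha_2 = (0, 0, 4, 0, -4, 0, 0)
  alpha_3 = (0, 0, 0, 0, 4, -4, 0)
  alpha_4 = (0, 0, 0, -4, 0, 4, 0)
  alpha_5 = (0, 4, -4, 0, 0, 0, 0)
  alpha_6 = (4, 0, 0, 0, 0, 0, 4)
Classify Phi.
Compute the Cartan integers a_ij = 2(alpha_i, alpha_j)/(alpha_j, alpha_j); the resulting 6x6 Cartan matrix is
[[2, 0, 0, -1, 0, -1], [0, 2, -1, 0, -1, 0], [0, -1, 2, -1, 0, 0], [-1, 0, -1, 2, 0, 0], [0, -1, 0, 0, 2, 0], [-1, 0, 0, 0, 0, 2]].
All simple roots have the same length, so the diagram is simply laced. The associated Dynkin diagram is a chain of 6 nodes with single edges (A_6), so the type is A_6 (the algebra sl(7)).

A6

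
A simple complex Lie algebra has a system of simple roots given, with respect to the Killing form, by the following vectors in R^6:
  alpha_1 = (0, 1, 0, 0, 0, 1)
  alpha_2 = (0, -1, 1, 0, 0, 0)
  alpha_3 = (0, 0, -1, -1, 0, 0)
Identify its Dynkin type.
Compute the Cartan integers a_ij = 2(alpha_i, alpha_j)/(alpha_j, alpha_j); the resulting 3x3 Cartan matrix is
[[2, -1, 0], [-1, 2, -1], [0, -1, 2]].
All simple roots have the same length, so the diagram is simply laced. The associated Dynkin diagram is a chain of 3 nodes with single edges (A_3), so the type is A_3 (the algebra sl(4)).

A_3 (sl(4))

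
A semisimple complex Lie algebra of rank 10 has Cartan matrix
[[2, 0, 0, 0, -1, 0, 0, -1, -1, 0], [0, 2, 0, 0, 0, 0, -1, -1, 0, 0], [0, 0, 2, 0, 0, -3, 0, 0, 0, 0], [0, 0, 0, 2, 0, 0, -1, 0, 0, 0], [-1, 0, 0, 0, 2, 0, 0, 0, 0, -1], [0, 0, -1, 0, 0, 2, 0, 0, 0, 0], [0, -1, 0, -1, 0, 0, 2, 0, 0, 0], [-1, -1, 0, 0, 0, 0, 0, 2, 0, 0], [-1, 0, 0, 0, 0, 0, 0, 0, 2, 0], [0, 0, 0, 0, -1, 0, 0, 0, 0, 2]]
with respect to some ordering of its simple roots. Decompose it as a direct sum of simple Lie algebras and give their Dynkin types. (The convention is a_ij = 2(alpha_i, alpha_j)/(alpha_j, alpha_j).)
E_8 ⊕ G_2

The diagram associated to this matrix has two connected components: the simple roots {alpha_1, alpha_2, alpha_4, alpha_5, alpha_7, alpha_8, alpha_9, alpha_10} form a chain of 7 nodes with one extra node attached to the third node from one end (E_8), and {alpha_3, alpha_6} form two nodes joined by a triple edge (G_2). A semisimple Lie algebra decomposes uniquely as the direct sum of simple ideals, one per connected component of its Dynkin diagram, so g ≅ E_8 ⊕ G_2 (dimension 248 + 14 = 262).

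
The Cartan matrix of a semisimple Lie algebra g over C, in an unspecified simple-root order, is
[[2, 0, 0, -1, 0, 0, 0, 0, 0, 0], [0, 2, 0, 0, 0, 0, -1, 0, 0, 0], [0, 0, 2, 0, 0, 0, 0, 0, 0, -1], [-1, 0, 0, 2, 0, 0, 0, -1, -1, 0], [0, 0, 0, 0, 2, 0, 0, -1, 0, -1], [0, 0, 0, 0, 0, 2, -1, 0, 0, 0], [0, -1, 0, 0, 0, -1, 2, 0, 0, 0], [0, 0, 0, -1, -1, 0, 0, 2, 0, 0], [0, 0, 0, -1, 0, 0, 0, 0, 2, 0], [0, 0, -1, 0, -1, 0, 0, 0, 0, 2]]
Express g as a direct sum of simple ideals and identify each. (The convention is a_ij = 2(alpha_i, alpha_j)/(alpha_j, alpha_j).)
The diagram associated to this matrix has two connected components: the simple roots {alpha_2, alpha_6, alpha_7} form a chain of 3 nodes with single edges (A_3), and {alpha_1, alpha_3, alpha_4, alpha_5, alpha_8, alpha_9, alpha_10} form a chain of 5 nodes with a fork of two nodes at one end (D_7). A semisimple Lie algebra decomposes uniquely as the direct sum of simple ideals, one per connected component of its Dynkin diagram, so g ≅ A_3 ⊕ D_7 (dimension 15 + 91 = 106).

A_3 (sl(4)) + D_7 (so(14))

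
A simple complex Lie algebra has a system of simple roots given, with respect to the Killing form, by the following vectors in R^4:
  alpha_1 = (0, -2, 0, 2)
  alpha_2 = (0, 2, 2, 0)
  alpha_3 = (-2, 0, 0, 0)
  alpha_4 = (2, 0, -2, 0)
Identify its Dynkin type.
B_4

Compute the Cartan integers a_ij = 2(alpha_i, alpha_j)/(alpha_j, alpha_j); the resulting 4x4 Cartan matrix is
[[2, -1, 0, 0], [-1, 2, 0, -1], [0, 0, 2, -1], [0, -1, -2, 2]].
The roots have two lengths (squared-length ratio 2:1); the short ones are alpha_{3}. The associated Dynkin diagram is a chain of 4 nodes with a double edge at one end; the terminal node there is the unique short simple root (B_4), so the type is B_4 (the algebra so(9)).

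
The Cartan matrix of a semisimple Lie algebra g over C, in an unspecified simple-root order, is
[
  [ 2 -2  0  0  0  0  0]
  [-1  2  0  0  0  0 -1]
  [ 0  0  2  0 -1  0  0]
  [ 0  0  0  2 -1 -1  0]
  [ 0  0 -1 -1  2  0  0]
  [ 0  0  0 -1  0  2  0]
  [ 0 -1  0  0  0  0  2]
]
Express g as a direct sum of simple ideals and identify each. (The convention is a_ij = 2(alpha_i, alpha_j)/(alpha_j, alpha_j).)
The diagram associated to this matrix has two connected components: the simple roots {alpha_3, alpha_4, alpha_5, alpha_6} form a chain of 4 nodes with single edges (A_4), and {alpha_1, alpha_2, alpha_7} form a chain of 3 nodes with a double edge at one end; the terminal node there is the unique long simple root (C_3). A semisimple Lie algebra decomposes uniquely as the direct sum of simple ideals, one per connected component of its Dynkin diagram, so g ≅ A_4 ⊕ C_3 (dimension 24 + 21 = 45).

A4 ⊕ C3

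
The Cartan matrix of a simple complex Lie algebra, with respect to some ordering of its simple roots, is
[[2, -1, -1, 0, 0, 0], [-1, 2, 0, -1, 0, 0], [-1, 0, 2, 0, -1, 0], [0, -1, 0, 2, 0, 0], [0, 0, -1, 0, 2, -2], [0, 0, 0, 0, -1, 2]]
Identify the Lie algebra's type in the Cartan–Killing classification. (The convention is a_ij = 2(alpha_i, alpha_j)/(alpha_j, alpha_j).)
The matrix has rank 6 with 2's on the diagonal. Reading the off-diagonal entries as Dynkin edges (a single edge where a_ij = a_ji = -1; a double or triple edge where a_ij * a_ji = 2 or 3), the diagram is a chain of 6 nodes with a double edge at one end; the terminal node there is the unique short simple root (B_6). One simple-root ordering that puts it in standard form is (alpha_4, alpha_2, alpha_1, alpha_3, alpha_5, alpha_6). So the algebra is type B_6, i.e. so(13).

type B_6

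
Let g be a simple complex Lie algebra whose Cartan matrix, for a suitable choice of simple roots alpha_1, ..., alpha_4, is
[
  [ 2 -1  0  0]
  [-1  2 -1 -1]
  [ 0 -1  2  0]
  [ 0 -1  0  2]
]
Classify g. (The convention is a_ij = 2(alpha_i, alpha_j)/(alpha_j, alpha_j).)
D_4

The matrix has rank 4 with 2's on the diagonal. Reading the off-diagonal entries as Dynkin edges (a single edge where a_ij = a_ji = -1; a double or triple edge where a_ij * a_ji = 2 or 3), the diagram is a chain of 2 nodes with a fork of two nodes at one end (D_4). One simple-root ordering that puts it in standard form is (alpha_4, alpha_2, alpha_3, alpha_1). So the algebra is type D_4, i.e. so(8).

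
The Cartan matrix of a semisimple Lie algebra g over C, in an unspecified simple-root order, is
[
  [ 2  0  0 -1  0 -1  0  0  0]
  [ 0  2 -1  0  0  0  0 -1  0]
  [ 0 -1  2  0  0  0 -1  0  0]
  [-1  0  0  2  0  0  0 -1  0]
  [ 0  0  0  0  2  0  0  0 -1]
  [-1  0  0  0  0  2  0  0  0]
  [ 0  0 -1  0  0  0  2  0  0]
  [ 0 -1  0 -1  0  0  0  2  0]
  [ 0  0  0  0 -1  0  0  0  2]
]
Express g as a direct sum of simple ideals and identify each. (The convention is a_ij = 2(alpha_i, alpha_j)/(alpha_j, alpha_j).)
A_2 (sl(3)) ⊕ A_7 (sl(8))

The diagram associated to this matrix has two connected components: the simple roots {alpha_5, alpha_9} form a chain of 2 nodes with single edges (A_2), and {alpha_1, alpha_2, alpha_3, alpha_4, alpha_6, alpha_7, alpha_8} form a chain of 7 nodes with single edges (A_7). A semisimple Lie algebra decomposes uniquely as the direct sum of simple ideals, one per connected component of its Dynkin diagram, so g ≅ A_2 ⊕ A_7 (dimension 8 + 63 = 71).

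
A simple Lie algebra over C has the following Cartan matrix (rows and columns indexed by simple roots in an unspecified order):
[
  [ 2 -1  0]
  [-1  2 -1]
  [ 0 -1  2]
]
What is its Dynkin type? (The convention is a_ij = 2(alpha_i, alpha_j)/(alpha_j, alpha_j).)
type A_3

The matrix has rank 3 with 2's on the diagonal. Reading the off-diagonal entries as Dynkin edges (a single edge where a_ij = a_ji = -1; a double or triple edge where a_ij * a_ji = 2 or 3), the diagram is a chain of 3 nodes with single edges (A_3). One simple-root ordering that puts it in standard form is (alpha_1, alpha_2, alpha_3). So the algebra is type A_3, i.e. sl(4).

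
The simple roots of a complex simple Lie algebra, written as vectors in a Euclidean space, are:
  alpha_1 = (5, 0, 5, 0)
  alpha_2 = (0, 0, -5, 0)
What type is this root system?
type B_2

Compute the Cartan integers a_ij = 2(alpha_i, alpha_j)/(alpha_j, alpha_j); the resulting 2x2 Cartan matrix is
[[2, -2], [-1, 2]].
The roots have two lengths (squared-length ratio 2:1); the short ones are alpha_{2}. The associated Dynkin diagram is a chain of 2 nodes with a double edge at one end; the terminal node there is the unique short simple root (B_2), so the type is B_2 (the algebra so(5)).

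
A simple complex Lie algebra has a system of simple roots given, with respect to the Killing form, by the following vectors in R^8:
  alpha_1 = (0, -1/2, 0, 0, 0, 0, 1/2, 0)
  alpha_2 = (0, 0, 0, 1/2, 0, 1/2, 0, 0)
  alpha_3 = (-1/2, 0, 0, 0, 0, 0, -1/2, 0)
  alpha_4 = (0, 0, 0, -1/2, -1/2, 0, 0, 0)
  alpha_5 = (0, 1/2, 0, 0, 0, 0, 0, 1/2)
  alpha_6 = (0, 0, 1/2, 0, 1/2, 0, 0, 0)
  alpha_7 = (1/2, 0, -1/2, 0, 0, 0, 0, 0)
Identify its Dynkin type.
Compute the Cartan integers a_ij = 2(alpha_i, alpha_j)/(alpha_j, alpha_j); the resulting 7x7 Cartan matrix is
[[2, 0, -1, 0, -1, 0, 0], [0, 2, 0, -1, 0, 0, 0], [-1, 0, 2, 0, 0, 0, -1], [0, -1, 0, 2, 0, -1, 0], [-1, 0, 0, 0, 2, 0, 0], [0, 0, 0, -1, 0, 2, -1], [0, 0, -1, 0, 0, -1, 2]].
All simple roots have the same length, so the diagram is simply laced. The associated Dynkin diagram is a chain of 7 nodes with single edges (A_7), so the type is A_7 (the algebra sl(8)).

type A_7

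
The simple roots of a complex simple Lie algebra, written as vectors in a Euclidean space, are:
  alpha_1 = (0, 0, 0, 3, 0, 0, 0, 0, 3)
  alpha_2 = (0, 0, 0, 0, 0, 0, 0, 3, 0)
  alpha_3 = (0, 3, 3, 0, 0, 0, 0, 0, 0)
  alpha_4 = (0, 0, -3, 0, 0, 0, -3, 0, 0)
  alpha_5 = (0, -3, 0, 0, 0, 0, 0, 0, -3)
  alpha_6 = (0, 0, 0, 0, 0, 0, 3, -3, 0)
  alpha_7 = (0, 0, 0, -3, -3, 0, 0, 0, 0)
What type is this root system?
Compute the Cartan integers a_ij = 2(alpha_i, alpha_j)/(alpha_j, alpha_j); the resulting 7x7 Cartan matrix is
[[2, 0, 0, 0, -1, 0, -1], [0, 2, 0, 0, 0, -1, 0], [0, 0, 2, -1, -1, 0, 0], [0, 0, -1, 2, 0, -1, 0], [-1, 0, -1, 0, 2, 0, 0], [0, -2, 0, -1, 0, 2, 0], [-1, 0, 0, 0, 0, 0, 2]].
The roots have two lengths (squared-length ratio 2:1); the short ones are alpha_{2}. The associated Dynkin diagram is a chain of 7 nodes with a double edge at one end; the terminal node there is the unique short simple root (B_7), so the type is B_7 (the algebra so(15)).

B7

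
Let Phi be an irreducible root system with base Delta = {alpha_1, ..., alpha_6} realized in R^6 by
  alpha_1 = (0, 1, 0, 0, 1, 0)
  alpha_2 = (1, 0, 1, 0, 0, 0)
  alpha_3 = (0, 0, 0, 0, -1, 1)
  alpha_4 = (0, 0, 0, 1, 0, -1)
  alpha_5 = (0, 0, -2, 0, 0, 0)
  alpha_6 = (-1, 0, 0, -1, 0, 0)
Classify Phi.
Compute the Cartan integers a_ij = 2(alpha_i, alpha_j)/(alpha_j, alpha_j); the resulting 6x6 Cartan matrix is
[[2, 0, -1, 0, 0, 0], [0, 2, 0, 0, -1, -1], [-1, 0, 2, -1, 0, 0], [0, 0, -1, 2, 0, -1], [0, -2, 0, 0, 2, 0], [0, -1, 0, -1, 0, 2]].
The roots have two lengths (squared-length ratio 2:1); the short ones are alpha_{1,2,3,4,6}. The associated Dynkin diagram is a chain of 6 nodes with a double edge at one end; the terminal node there is the unique long simple root (C_6), so the type is C_6 (the algebra sp(12)).

C6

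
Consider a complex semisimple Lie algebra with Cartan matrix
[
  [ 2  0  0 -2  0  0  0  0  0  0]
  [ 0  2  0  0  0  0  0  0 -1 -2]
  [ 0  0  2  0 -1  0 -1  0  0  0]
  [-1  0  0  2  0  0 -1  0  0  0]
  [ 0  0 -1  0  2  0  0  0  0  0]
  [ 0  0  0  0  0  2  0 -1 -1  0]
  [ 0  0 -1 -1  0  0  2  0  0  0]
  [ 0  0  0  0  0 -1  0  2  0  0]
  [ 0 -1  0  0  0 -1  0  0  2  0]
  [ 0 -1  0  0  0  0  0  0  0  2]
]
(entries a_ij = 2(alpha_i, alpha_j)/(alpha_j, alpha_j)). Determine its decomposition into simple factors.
The diagram associated to this matrix has two connected components: the simple roots {alpha_2, alpha_6, alpha_8, alpha_9, alpha_10} form a chain of 5 nodes with a double edge at one end; the terminal node there is the unique short simple root (B_5), and {alpha_1, alpha_3, alpha_4, alpha_5, alpha_7} form a chain of 5 nodes with a double edge at one end; the terminal node there is the unique long simple root (C_5). A semisimple Lie algebra decomposes uniquely as the direct sum of simple ideals, one per connected component of its Dynkin diagram, so g ≅ B_5 ⊕ C_5 (dimension 55 + 55 = 110).

type B_5 + type C_5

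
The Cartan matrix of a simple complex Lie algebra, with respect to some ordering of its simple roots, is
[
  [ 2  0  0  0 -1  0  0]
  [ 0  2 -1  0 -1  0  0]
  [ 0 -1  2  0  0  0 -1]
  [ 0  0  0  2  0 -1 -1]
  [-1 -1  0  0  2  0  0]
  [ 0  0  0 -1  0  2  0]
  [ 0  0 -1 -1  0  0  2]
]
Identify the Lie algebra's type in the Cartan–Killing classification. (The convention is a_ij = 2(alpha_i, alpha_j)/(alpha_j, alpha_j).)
A_7 (sl(8))

The matrix has rank 7 with 2's on the diagonal. Reading the off-diagonal entries as Dynkin edges (a single edge where a_ij = a_ji = -1; a double or triple edge where a_ij * a_ji = 2 or 3), the diagram is a chain of 7 nodes with single edges (A_7). One simple-root ordering that puts it in standard form is (alpha_1, alpha_5, alpha_2, alpha_3, alpha_7, alpha_4, alpha_6). So the algebra is type A_7, i.e. sl(8).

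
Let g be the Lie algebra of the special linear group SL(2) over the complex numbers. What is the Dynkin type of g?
This is sl(2), which has dimension 2^2 - 1 = 3 and rank 2 - 1 = 1 (a Cartan subalgebra is the diagonal traceless matrices). In the classification of classical Lie algebras, the special linear algebra sl(n+1) has type A_n; here n = 1, so the Dynkin diagram is a chain of 1 nodes with single edges (A_1). Hence the type is A_1.

type A_1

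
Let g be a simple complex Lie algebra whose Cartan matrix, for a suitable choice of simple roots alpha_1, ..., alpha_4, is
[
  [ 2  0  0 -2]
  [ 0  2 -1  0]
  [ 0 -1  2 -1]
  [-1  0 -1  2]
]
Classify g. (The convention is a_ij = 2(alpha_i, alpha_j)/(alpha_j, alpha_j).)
C4

The matrix has rank 4 with 2's on the diagonal. Reading the off-diagonal entries as Dynkin edges (a single edge where a_ij = a_ji = -1; a double or triple edge where a_ij * a_ji = 2 or 3), the diagram is a chain of 4 nodes with a double edge at one end; the terminal node there is the unique long simple root (C_4). One simple-root ordering that puts it in standard form is (alpha_2, alpha_3, alpha_4, alpha_1). So the algebra is type C_4, i.e. sp(8).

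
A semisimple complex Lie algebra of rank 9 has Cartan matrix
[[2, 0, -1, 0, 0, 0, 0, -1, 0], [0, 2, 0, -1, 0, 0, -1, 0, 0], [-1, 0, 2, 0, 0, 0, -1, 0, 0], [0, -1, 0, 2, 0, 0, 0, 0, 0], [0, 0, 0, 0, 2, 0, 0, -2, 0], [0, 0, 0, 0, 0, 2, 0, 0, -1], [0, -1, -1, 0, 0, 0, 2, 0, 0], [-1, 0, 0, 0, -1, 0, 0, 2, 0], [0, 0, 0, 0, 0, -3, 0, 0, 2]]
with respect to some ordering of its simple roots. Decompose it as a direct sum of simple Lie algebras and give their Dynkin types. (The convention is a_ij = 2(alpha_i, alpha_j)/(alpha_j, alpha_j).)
The diagram associated to this matrix has two connected components: the simple roots {alpha_1, alpha_2, alpha_3, alpha_4, alpha_5, alpha_7, alpha_8} form a chain of 7 nodes with a double edge at one end; the terminal node there is the unique long simple root (C_7), and {alpha_6, alpha_9} form two nodes joined by a triple edge (G_2). A semisimple Lie algebra decomposes uniquely as the direct sum of simple ideals, one per connected component of its Dynkin diagram, so g ≅ C_7 ⊕ G_2 (dimension 105 + 14 = 119).

C7 ⊕ G2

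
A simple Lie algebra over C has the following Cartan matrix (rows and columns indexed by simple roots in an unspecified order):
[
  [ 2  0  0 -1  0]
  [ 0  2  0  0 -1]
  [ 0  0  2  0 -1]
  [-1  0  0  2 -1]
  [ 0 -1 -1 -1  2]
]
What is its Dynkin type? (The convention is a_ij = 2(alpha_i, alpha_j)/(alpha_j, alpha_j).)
The matrix has rank 5 with 2's on the diagonal. Reading the off-diagonal entries as Dynkin edges (a single edge where a_ij = a_ji = -1; a double or triple edge where a_ij * a_ji = 2 or 3), the diagram is a chain of 3 nodes with a fork of two nodes at one end (D_5). One simple-root ordering that puts it in standard form is (alpha_1, alpha_4, alpha_5, alpha_3, alpha_2). So the algebra is type D_5, i.e. so(10).

D_5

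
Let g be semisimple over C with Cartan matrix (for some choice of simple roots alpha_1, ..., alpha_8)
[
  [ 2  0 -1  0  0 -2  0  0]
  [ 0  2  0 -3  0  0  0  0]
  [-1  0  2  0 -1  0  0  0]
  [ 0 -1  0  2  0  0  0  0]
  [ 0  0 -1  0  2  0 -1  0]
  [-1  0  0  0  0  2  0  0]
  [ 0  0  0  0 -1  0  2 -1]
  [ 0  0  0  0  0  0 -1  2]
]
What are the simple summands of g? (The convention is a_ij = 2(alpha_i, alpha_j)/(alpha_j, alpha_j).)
The diagram associated to this matrix has two connected components: the simple roots {alpha_1, alpha_3, alpha_5, alpha_6, alpha_7, alpha_8} form a chain of 6 nodes with a double edge at one end; the terminal node there is the unique short simple root (B_6), and {alpha_2, alpha_4} form two nodes joined by a triple edge (G_2). A semisimple Lie algebra decomposes uniquely as the direct sum of simple ideals, one per connected component of its Dynkin diagram, so g ≅ B_6 ⊕ G_2 (dimension 78 + 14 = 92).

type B_6 ⊕ type G_2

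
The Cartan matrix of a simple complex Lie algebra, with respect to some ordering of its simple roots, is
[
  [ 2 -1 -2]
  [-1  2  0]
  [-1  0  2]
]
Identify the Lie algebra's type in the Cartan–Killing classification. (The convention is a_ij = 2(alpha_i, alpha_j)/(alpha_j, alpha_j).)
type B_3

The matrix has rank 3 with 2's on the diagonal. Reading the off-diagonal entries as Dynkin edges (a single edge where a_ij = a_ji = -1; a double or triple edge where a_ij * a_ji = 2 or 3), the diagram is a chain of 3 nodes with a double edge at one end; the terminal node there is the unique short simple root (B_3). One simple-root ordering that puts it in standard form is (alpha_2, alpha_1, alpha_3). So the algebra is type B_3, i.e. so(7).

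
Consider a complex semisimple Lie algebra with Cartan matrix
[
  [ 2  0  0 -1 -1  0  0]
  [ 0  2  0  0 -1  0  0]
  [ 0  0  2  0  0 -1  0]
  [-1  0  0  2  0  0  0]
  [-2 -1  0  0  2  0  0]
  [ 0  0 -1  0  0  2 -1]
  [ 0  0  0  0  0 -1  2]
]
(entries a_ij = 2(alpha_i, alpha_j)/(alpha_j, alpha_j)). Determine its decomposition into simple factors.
The diagram associated to this matrix has two connected components: the simple roots {alpha_3, alpha_6, alpha_7} form a chain of 3 nodes with single edges (A_3), and {alpha_1, alpha_2, alpha_4, alpha_5} form a chain of 4 nodes with a double edge between the middle two (F_4). A semisimple Lie algebra decomposes uniquely as the direct sum of simple ideals, one per connected component of its Dynkin diagram, so g ≅ A_3 ⊕ F_4 (dimension 15 + 52 = 67).

A3 + F4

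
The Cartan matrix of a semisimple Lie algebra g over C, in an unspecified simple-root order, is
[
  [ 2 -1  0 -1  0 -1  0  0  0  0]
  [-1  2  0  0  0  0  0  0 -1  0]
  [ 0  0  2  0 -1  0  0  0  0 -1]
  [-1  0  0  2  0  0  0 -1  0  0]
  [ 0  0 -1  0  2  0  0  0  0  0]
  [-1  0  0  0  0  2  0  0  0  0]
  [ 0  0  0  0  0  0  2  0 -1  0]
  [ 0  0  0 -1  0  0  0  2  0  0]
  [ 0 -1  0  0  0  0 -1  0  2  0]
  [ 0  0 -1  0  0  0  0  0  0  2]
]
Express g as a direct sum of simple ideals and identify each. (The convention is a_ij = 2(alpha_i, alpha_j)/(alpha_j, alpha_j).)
type A_3 + type E_7

The diagram associated to this matrix has two connected components: the simple roots {alpha_3, alpha_5, alpha_10} form a chain of 3 nodes with single edges (A_3), and {alpha_1, alpha_2, alpha_4, alpha_6, alpha_7, alpha_8, alpha_9} form a chain of 6 nodes with one extra node attached to the third node from one end (E_7). A semisimple Lie algebra decomposes uniquely as the direct sum of simple ideals, one per connected component of its Dynkin diagram, so g ≅ A_3 ⊕ E_7 (dimension 15 + 133 = 148).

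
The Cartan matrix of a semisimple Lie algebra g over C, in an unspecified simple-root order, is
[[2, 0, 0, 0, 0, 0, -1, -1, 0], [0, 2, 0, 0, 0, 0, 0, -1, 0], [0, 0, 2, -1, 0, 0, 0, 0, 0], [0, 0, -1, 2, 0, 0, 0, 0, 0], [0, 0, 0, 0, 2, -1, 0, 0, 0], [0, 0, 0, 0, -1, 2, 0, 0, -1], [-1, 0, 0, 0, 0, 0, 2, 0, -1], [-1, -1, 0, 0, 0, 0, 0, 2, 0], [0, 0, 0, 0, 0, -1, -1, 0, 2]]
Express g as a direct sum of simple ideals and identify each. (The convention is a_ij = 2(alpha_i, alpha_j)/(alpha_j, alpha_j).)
A_2 ⊕ A_7

The diagram associated to this matrix has two connected components: the simple roots {alpha_3, alpha_4} form a chain of 2 nodes with single edges (A_2), and {alpha_1, alpha_2, alpha_5, alpha_6, alpha_7, alpha_8, alpha_9} form a chain of 7 nodes with single edges (A_7). A semisimple Lie algebra decomposes uniquely as the direct sum of simple ideals, one per connected component of its Dynkin diagram, so g ≅ A_2 ⊕ A_7 (dimension 8 + 63 = 71).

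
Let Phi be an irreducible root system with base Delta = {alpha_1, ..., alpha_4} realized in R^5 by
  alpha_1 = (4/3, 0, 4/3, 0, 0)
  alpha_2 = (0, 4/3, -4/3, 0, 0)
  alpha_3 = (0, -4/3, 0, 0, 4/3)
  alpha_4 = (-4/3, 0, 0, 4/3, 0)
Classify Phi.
Compute the Cartan integers a_ij = 2(alpha_i, alpha_j)/(alpha_j, alpha_j); the resulting 4x4 Cartan matrix is
[[2, -1, 0, -1], [-1, 2, -1, 0], [0, -1, 2, 0], [-1, 0, 0, 2]].
All simple roots have the same length, so the diagram is simply laced. The associated Dynkin diagram is a chain of 4 nodes with single edges (A_4), so the type is A_4 (the algebra sl(5)).

type A_4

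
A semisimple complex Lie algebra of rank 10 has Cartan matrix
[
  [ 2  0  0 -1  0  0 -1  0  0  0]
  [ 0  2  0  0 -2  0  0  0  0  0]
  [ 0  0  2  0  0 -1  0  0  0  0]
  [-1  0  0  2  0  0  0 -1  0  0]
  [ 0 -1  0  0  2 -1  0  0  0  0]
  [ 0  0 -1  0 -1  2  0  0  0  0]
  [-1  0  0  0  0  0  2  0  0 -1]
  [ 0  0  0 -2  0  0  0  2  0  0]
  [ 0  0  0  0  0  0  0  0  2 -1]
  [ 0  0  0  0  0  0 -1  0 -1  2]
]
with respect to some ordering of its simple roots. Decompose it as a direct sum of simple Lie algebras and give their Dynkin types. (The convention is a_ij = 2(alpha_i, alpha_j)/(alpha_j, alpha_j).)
type C_4 + type C_6

The diagram associated to this matrix has two connected components: the simple roots {alpha_2, alpha_3, alpha_5, alpha_6} form a chain of 4 nodes with a double edge at one end; the terminal node there is the unique long simple root (C_4), and {alpha_1, alpha_4, alpha_7, alpha_8, alpha_9, alpha_10} form a chain of 6 nodes with a double edge at one end; the terminal node there is the unique long simple root (C_6). A semisimple Lie algebra decomposes uniquely as the direct sum of simple ideals, one per connected component of its Dynkin diagram, so g ≅ C_4 ⊕ C_6 (dimension 36 + 78 = 114).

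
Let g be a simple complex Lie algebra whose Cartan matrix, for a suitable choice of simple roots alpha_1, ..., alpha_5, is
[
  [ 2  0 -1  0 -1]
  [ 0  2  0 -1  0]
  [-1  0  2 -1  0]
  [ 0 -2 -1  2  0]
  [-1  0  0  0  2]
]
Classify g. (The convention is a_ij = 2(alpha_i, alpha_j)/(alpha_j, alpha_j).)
B_5

The matrix has rank 5 with 2's on the diagonal. Reading the off-diagonal entries as Dynkin edges (a single edge where a_ij = a_ji = -1; a double or triple edge where a_ij * a_ji = 2 or 3), the diagram is a chain of 5 nodes with a double edge at one end; the terminal node there is the unique short simple root (B_5). One simple-root ordering that puts it in standard form is (alpha_5, alpha_1, alpha_3, alpha_4, alpha_2). So the algebra is type B_5, i.e. so(11).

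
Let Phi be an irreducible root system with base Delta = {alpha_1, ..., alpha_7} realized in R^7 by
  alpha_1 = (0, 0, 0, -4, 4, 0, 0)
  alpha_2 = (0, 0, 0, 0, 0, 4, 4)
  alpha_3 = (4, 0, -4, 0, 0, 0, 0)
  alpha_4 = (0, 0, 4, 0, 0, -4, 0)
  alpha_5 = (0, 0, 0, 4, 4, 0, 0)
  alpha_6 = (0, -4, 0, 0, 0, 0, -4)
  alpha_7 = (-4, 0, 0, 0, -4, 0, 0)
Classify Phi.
Compute the Cartan integers a_ij = 2(alpha_i, alpha_j)/(alpha_j, alpha_j); the resulting 7x7 Cartan matrix is
[[2, 0, 0, 0, 0, 0, -1], [0, 2, 0, -1, 0, -1, 0], [0, 0, 2, -1, 0, 0, -1], [0, -1, -1, 2, 0, 0, 0], [0, 0, 0, 0, 2, 0, -1], [0, -1, 0, 0, 0, 2, 0], [-1, 0, -1, 0, -1, 0, 2]].
All simple roots have the same length, so the diagram is simply laced. The associated Dynkin diagram is a chain of 5 nodes with a fork of two nodes at one end (D_7), so the type is D_7 (the algebra so(14)).

D_7 (so(14))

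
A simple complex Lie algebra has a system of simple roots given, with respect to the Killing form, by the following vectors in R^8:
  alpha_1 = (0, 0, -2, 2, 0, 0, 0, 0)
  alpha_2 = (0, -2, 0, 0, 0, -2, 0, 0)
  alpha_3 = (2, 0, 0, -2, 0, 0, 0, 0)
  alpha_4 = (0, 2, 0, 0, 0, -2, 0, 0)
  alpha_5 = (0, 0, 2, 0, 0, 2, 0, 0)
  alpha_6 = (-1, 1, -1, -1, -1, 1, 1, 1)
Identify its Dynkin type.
Compute the Cartan integers a_ij = 2(alpha_i, alpha_j)/(alpha_j, alpha_j); the resulting 6x6 Cartan matrix is
[[2, 0, -1, 0, -1, 0], [0, 2, 0, 0, -1, -1], [-1, 0, 2, 0, 0, 0], [0, 0, 0, 2, -1, 0], [-1, -1, 0, -1, 2, 0], [0, -1, 0, 0, 0, 2]].
All simple roots have the same length, so the diagram is simply laced. The associated Dynkin diagram is a chain of 5 nodes with one extra node attached to the third node from one end (E_6), so the type is E_6.

E_6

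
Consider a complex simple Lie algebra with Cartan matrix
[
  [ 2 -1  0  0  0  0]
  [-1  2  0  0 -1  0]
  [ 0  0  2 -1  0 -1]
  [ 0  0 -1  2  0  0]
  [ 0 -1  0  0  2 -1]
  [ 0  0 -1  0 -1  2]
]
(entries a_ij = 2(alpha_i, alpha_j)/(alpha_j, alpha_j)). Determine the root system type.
The matrix has rank 6 with 2's on the diagonal. Reading the off-diagonal entries as Dynkin edges (a single edge where a_ij = a_ji = -1; a double or triple edge where a_ij * a_ji = 2 or 3), the diagram is a chain of 6 nodes with single edges (A_6). One simple-root ordering that puts it in standard form is (alpha_1, alpha_2, alpha_5, alpha_6, alpha_3, alpha_4). So the algebra is type A_6, i.e. sl(7).

A6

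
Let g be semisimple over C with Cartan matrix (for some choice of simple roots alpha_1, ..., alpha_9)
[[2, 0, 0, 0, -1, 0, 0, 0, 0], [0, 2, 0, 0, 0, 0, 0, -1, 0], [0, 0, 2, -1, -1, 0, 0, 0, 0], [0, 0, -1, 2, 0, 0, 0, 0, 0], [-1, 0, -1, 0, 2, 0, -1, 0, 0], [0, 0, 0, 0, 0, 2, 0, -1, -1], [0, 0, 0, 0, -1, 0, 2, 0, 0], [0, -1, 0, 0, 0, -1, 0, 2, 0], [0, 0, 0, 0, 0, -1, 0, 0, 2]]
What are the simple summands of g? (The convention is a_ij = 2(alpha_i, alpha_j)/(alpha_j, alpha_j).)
type A_4 + type D_5

The diagram associated to this matrix has two connected components: the simple roots {alpha_2, alpha_6, alpha_8, alpha_9} form a chain of 4 nodes with single edges (A_4), and {alpha_1, alpha_3, alpha_4, alpha_5, alpha_7} form a chain of 3 nodes with a fork of two nodes at one end (D_5). A semisimple Lie algebra decomposes uniquely as the direct sum of simple ideals, one per connected component of its Dynkin diagram, so g ≅ A_4 ⊕ D_5 (dimension 24 + 45 = 69).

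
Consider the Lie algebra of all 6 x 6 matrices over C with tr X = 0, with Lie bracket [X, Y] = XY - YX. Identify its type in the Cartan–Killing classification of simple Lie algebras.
A_5 (sl(6))

This is sl(6), which has dimension 6^2 - 1 = 35 and rank 6 - 1 = 5 (a Cartan subalgebra is the diagonal traceless matrices). In the classification of classical Lie algebras, the special linear algebra sl(n+1) has type A_n; here n = 5, so the Dynkin diagram is a chain of 5 nodes with single edges (A_5). Hence the type is A_5.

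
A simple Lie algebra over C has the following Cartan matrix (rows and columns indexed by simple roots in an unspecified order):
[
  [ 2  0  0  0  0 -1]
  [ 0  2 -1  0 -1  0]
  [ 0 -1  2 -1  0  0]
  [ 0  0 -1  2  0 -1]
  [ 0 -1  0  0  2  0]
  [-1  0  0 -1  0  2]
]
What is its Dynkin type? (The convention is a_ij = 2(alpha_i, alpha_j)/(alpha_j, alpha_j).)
type A_6

The matrix has rank 6 with 2's on the diagonal. Reading the off-diagonal entries as Dynkin edges (a single edge where a_ij = a_ji = -1; a double or triple edge where a_ij * a_ji = 2 or 3), the diagram is a chain of 6 nodes with single edges (A_6). One simple-root ordering that puts it in standard form is (alpha_5, alpha_2, alpha_3, alpha_4, alpha_6, alpha_1). So the algebra is type A_6, i.e. sl(7).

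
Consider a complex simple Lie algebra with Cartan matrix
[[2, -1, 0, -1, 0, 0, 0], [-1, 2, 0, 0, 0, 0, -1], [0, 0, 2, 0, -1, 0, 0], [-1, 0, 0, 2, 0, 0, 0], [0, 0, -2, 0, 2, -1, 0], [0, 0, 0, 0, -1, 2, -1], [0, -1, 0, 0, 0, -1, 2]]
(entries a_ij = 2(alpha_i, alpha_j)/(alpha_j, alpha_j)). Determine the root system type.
The matrix has rank 7 with 2's on the diagonal. Reading the off-diagonal entries as Dynkin edges (a single edge where a_ij = a_ji = -1; a double or triple edge where a_ij * a_ji = 2 or 3), the diagram is a chain of 7 nodes with a double edge at one end; the terminal node there is the unique short simple root (B_7). One simple-root ordering that puts it in standard form is (alpha_4, alpha_1, alpha_2, alpha_7, alpha_6, alpha_5, alpha_3). So the algebra is type B_7, i.e. so(15).

type B_7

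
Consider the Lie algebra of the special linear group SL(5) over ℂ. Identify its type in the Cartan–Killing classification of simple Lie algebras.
This is sl(5), which has dimension 5^2 - 1 = 24 and rank 5 - 1 = 4 (a Cartan subalgebra is the diagonal traceless matrices). In the classification of classical Lie algebras, the special linear algebra sl(n+1) has type A_n; here n = 4, so the Dynkin diagram is a chain of 4 nodes with single edges (A_4). Hence the type is A_4.

A4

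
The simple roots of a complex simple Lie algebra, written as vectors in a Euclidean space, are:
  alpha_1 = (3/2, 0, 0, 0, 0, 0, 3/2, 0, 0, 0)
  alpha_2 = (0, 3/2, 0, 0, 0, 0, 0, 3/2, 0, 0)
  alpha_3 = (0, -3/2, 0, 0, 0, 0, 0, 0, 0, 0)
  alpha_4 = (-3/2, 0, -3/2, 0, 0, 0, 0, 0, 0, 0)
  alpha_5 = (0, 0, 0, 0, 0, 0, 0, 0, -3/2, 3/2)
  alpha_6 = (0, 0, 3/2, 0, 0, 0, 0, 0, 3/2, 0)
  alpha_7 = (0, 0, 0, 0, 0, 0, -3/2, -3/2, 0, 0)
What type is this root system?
B_7 (so(15))

Compute the Cartan integers a_ij = 2(alpha_i, alpha_j)/(alpha_j, alpha_j); the resulting 7x7 Cartan matrix is
[[2, 0, 0, -1, 0, 0, -1], [0, 2, -2, 0, 0, 0, -1], [0, -1, 2, 0, 0, 0, 0], [-1, 0, 0, 2, 0, -1, 0], [0, 0, 0, 0, 2, -1, 0], [0, 0, 0, -1, -1, 2, 0], [-1, -1, 0, 0, 0, 0, 2]].
The roots have two lengths (squared-length ratio 2:1); the short ones are alpha_{3}. The associated Dynkin diagram is a chain of 7 nodes with a double edge at one end; the terminal node there is the unique short simple root (B_7), so the type is B_7 (the algebra so(15)).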